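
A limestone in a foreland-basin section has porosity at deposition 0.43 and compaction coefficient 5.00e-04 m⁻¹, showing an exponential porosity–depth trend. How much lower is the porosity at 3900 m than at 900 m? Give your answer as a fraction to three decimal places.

Working in km (1 km = 1000 m; k in km⁻¹ = k in m⁻¹ × 1000):
n(0.9) = 0.43·e^(−0.5×0.9) = 0.2742
n(3.9) = 0.43·e^(−0.5×3.9) = 0.0612
Δn = 0.2742 − 0.0612 = 0.2130

0.213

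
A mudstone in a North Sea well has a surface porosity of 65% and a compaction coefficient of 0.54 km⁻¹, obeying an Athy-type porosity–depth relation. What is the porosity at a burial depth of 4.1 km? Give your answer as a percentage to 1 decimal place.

φ = φ₀·exp(−c·z) = 0.65 × exp(−0.54 × 4.1) = 0.65 × exp(−2.214)
  = 0.65 × 0.1093 = 0.0710

7.1%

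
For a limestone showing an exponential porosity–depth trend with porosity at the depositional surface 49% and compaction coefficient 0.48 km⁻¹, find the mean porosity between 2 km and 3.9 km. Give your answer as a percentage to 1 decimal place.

12.3%

⟨φ⟩ = (1/(Z₂−Z₁)) ∫ φ₀ e^(−kZ) dZ = φ₀·(e^(−k·Z₁) − e^(−k·Z₂)) / (k·(Z₂−Z₁))
e^(−0.48×2) = 0.3829; e^(−0.48×3.9) = 0.1538
⟨φ⟩ = 0.49 × (0.3829 − 0.1538) / (0.48 × 1.9) = 0.49 × 0.2512 = 0.1231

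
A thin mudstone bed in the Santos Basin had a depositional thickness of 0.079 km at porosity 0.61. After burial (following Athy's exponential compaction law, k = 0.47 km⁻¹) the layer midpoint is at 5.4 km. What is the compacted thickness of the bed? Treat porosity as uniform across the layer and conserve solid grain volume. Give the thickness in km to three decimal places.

Porosity at 5.4 km: phi = 0.61·exp(−0.47×5.4) = 0.0482
Solid-volume conservation: h(1−phi) = h₀(1−phi₀) ⇒ h = h₀·(1−phi₀)/(1−phi)
h = 0.079 × (1 − 0.61)/(1 − 0.0482) = 0.079 × 0.4098 = 0.0324 km

0.032 km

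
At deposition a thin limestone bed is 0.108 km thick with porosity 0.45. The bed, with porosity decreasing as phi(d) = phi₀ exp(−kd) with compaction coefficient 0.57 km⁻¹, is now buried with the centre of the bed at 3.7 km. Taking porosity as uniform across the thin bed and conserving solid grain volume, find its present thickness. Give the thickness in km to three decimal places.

0.063 km

Porosity at 3.7 km: phi = 0.45·exp(−0.57×3.7) = 0.0546
Solid-volume conservation: h(1−phi) = h₀(1−phi₀) ⇒ h = h₀·(1−phi₀)/(1−phi)
h = 0.108 × (1 − 0.45)/(1 − 0.0546) = 0.108 × 0.5818 = 0.0628 km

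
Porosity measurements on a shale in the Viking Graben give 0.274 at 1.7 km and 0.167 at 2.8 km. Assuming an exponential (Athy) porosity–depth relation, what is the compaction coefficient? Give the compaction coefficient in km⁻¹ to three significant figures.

Athy: phi(d) = phi₀ e^(−cd) ⇒ phi₁/phi₂ = e^{c(d₂−d₁)} ⇒ c = ln(phi₁/phi₂)/(d₂−d₁)
c = ln(0.274/0.167) / (2.8 − 1.7) = ln(1.641) / 1.1 = 0.4951 / 1.1 = 0.4501 km⁻¹

0.450 km⁻¹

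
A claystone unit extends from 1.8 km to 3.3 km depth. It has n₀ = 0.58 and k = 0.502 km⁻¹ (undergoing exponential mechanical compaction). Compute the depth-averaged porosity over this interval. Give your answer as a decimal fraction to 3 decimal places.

⟨n⟩ = (1/(z₂−z₁)) ∫ n₀ e^(−kz) dz = n₀·(e^(−k·z₁) − e^(−k·z₂)) / (k·(z₂−z₁))
e^(−0.502×1.8) = 0.4051; e^(−0.502×3.3) = 0.1908
⟨n⟩ = 0.58 × (0.4051 − 0.1908) / (0.502 × 1.5) = 0.58 × 0.2846 = 0.1651

0.165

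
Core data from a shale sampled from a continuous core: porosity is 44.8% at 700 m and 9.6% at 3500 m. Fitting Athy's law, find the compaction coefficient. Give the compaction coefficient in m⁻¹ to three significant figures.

0.000550 m⁻¹

Working in km (1 km = 1000 m; c in km⁻¹ = c in m⁻¹ × 1000):
Athy: phi(z) = phi₀ e^(−cz) ⇒ phi₁/phi₂ = e^{c(z₂−z₁)} ⇒ c = ln(phi₁/phi₂)/(z₂−z₁)
c = ln(0.448/0.096) / (3.5 − 0.7) = ln(4.667) / 2.8 = 1.5404 / 2.8 = 0.5502 km⁻¹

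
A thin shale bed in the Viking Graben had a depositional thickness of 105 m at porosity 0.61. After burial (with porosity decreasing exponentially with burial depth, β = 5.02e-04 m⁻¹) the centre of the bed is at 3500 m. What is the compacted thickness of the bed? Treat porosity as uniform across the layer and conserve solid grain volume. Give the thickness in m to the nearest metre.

Working in km (1 km = 1000 m; β in km⁻¹ = β in m⁻¹ × 1000):
Porosity at 3.5 km: n = 0.61·exp(−0.502×3.5) = 0.1053
Solid-volume conservation: h(1−n) = h₀(1−n₀) ⇒ h = h₀·(1−n₀)/(1−n)
h = 0.105 × (1 − 0.61)/(1 − 0.1053) = 0.105 × 0.4359 = 0.0458 km

46 m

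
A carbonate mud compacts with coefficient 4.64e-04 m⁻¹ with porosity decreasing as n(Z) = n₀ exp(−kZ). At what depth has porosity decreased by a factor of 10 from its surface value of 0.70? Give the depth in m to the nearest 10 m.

4960 m

Working in km (1 km = 1000 m; k in km⁻¹ = k in m⁻¹ × 1000):
n/n₀ = 1/10 ⇒ exp(−k·Z) = 1/10 ⇒ Z = ln(10) / k
Z = 2.3026 / 0.464 = 4.962 km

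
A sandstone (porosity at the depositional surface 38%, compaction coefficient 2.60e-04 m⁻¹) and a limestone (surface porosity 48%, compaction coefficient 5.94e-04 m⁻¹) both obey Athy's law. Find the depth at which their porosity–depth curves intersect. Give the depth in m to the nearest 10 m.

Working in km (1 km = 1000 m; k in km⁻¹ = k in m⁻¹ × 1000):
Set n₀ₐ e^(−kₐZ) = n₀ᵦ e^(−kᵦZ) ⇒ ln(n₀ₐ/n₀ᵦ) = (kₐ − kᵦ)·Z
Z = ln(0.38/0.48) / (0.26 − 0.594) = -0.2336 / -0.334 = 0.699 km

700 m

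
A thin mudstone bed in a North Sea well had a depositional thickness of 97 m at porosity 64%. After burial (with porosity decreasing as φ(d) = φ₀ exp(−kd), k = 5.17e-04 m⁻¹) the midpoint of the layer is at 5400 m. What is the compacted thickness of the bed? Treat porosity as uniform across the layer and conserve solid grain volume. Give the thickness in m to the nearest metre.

Working in km (1 km = 1000 m; k in km⁻¹ = k in m⁻¹ × 1000):
Porosity at 5.4 km: φ = 0.64·exp(−0.517×5.4) = 0.0392
Solid-volume conservation: h(1−φ) = h₀(1−φ₀) ⇒ h = h₀·(1−φ₀)/(1−φ)
h = 0.097 × (1 − 0.64)/(1 − 0.0392) = 0.097 × 0.3747 = 0.0363 km

36 m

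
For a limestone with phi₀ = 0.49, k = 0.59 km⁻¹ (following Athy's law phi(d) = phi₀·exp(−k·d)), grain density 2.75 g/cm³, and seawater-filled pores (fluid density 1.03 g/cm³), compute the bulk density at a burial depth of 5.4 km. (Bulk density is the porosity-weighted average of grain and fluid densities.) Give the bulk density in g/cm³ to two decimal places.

Porosity at depth: phi = 0.49·exp(−0.59×5.4) = 0.49×0.0413 = 0.0203
Bulk density: ρ_b = (1−phi)ρ_g + phi·ρ_f = 0.9797×2.75 + 0.0203×1.03
       = 2.694 + 0.021 = 2.715 g/cm³

2.72 g/cm³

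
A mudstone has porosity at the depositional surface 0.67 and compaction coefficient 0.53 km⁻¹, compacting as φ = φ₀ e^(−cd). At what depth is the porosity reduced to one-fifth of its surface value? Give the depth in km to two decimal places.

3.04 km

φ/φ₀ = 1/5 ⇒ exp(−c·d) = 1/5 ⇒ d = ln(5) / c
d = 1.6094 / 0.53 = 3.037 km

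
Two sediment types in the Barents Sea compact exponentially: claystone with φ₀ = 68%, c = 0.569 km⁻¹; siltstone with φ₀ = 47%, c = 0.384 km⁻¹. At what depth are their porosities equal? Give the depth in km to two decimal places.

2.00 km

Set φ₀ₐ e^(−cₐZ) = φ₀ᵦ e^(−cᵦZ) ⇒ ln(φ₀ₐ/φ₀ᵦ) = (cₐ − cᵦ)·Z
Z = ln(0.68/0.47) / (0.569 − 0.384) = 0.3694 / 0.185 = 1.997 km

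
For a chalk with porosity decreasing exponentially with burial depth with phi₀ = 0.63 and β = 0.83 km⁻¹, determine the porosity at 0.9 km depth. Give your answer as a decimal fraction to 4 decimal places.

phi = phi₀·exp(−β·d) = 0.63 × exp(−0.83 × 0.9) = 0.63 × exp(−0.747)
  = 0.63 × 0.4738 = 0.2985

0.2985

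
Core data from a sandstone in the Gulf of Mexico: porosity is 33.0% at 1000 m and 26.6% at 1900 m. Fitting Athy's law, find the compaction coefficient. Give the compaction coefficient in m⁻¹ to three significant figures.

0.000240 m⁻¹

Working in km (1 km = 1000 m; β in km⁻¹ = β in m⁻¹ × 1000):
Athy: n(z) = n₀ e^(−βz) ⇒ n₁/n₂ = e^{β(z₂−z₁)} ⇒ β = ln(n₁/n₂)/(z₂−z₁)
β = ln(0.33/0.266) / (1.9 − 1) = ln(1.241) / 0.9 = 0.2156 / 0.9 = 0.2396 km⁻¹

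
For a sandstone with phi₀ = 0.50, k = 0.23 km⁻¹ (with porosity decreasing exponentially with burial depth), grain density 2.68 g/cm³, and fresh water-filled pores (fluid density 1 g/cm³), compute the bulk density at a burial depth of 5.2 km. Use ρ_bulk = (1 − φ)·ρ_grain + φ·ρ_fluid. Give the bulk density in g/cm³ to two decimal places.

2.43 g/cm³

Porosity at depth: phi = 0.5·exp(−0.23×5.2) = 0.5×0.3024 = 0.1512
Bulk density: ρ_b = (1−phi)ρ_g + phi·ρ_f = 0.8488×2.68 + 0.1512×1
       = 2.275 + 0.151 = 2.426 g/cm³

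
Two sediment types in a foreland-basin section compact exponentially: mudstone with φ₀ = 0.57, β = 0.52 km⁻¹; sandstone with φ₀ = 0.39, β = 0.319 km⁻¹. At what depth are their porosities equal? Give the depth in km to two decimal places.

Set φ₀ₐ e^(−βₐd) = φ₀ᵦ e^(−βᵦd) ⇒ ln(φ₀ₐ/φ₀ᵦ) = (βₐ − βᵦ)·d
d = ln(0.57/0.39) / (0.52 − 0.319) = 0.3795 / 0.201 = 1.888 km

1.89 km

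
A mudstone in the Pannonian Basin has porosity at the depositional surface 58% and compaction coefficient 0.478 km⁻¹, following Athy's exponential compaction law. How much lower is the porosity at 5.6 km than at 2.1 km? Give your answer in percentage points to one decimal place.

17.3 percentage points

n(2.1) = 0.58·e^(−0.478×2.1) = 0.2126
n(5.6) = 0.58·e^(−0.478×5.6) = 0.0399
Δn = 0.2126 − 0.0399 = 0.1727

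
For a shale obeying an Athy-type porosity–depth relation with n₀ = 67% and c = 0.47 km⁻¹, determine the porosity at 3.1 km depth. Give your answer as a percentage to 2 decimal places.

15.61%

n = n₀·exp(−c·z) = 0.67 × exp(−0.47 × 3.1) = 0.67 × exp(−1.457)
  = 0.67 × 0.2329 = 0.1561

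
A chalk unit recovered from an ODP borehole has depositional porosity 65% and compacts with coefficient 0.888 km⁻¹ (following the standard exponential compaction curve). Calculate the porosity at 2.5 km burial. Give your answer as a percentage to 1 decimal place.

φ = φ₀·exp(−c·z) = 0.65 × exp(−0.888 × 2.5) = 0.65 × exp(−2.22)
  = 0.65 × 0.1086 = 0.0706

7.1%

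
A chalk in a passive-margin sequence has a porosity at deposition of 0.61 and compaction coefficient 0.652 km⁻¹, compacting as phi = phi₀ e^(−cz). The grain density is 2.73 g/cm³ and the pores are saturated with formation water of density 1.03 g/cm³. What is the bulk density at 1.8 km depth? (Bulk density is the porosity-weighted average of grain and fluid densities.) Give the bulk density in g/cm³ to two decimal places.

2.41 g/cm³

Porosity at depth: phi = 0.61·exp(−0.652×1.8) = 0.61×0.3093 = 0.1886
Bulk density: ρ_b = (1−phi)ρ_g + phi·ρ_f = 0.8114×2.73 + 0.1886×1.03
       = 2.215 + 0.194 = 2.409 g/cm³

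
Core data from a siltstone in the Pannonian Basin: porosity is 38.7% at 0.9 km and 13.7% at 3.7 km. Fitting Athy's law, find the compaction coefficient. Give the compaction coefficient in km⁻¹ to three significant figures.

0.371 km⁻¹

Athy: phi(z) = phi₀ e^(−kz) ⇒ phi₁/phi₂ = e^{k(z₂−z₁)} ⇒ k = ln(phi₁/phi₂)/(z₂−z₁)
k = ln(0.387/0.137) / (3.7 − 0.9) = ln(2.825) / 2.8 = 1.0384 / 2.8 = 0.3709 km⁻¹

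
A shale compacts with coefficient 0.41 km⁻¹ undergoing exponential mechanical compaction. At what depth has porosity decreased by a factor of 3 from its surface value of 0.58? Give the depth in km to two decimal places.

phi/phi₀ = 1/3 ⇒ exp(−β·d) = 1/3 ⇒ d = ln(3) / β
d = 1.0986 / 0.41 = 2.680 km

2.68 km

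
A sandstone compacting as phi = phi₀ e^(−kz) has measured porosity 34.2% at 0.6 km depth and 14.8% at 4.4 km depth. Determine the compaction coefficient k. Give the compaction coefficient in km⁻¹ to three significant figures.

Athy: phi(z) = phi₀ e^(−kz) ⇒ phi₁/phi₂ = e^{k(z₂−z₁)} ⇒ k = ln(phi₁/phi₂)/(z₂−z₁)
k = ln(0.342/0.148) / (4.4 − 0.6) = ln(2.311) / 3.8 = 0.8376 / 3.8 = 0.2204 km⁻¹

0.220 km⁻¹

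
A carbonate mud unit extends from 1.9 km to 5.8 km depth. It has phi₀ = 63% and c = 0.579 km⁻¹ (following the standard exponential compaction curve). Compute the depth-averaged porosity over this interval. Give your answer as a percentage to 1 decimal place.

8.3%

⟨phi⟩ = (1/(Z₂−Z₁)) ∫ phi₀ e^(−cZ) dZ = phi₀·(e^(−c·Z₁) − e^(−c·Z₂)) / (c·(Z₂−Z₁))
e^(−0.579×1.9) = 0.3328; e^(−0.579×5.8) = 0.0348
⟨phi⟩ = 0.63 × (0.3328 − 0.0348) / (0.579 × 3.9) = 0.63 × 0.1320 = 0.0832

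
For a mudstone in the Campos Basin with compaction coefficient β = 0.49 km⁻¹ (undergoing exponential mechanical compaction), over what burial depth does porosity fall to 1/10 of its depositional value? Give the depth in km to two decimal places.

phi/phi₀ = 1/10 ⇒ exp(−β·z) = 1/10 ⇒ z = ln(10) / β
z = 2.3026 / 0.49 = 4.699 km

4.70 km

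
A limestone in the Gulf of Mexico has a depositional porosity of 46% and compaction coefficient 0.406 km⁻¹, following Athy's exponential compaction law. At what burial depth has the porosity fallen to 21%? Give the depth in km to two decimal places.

1.93 km

Invert Athy's law: Z = ln(n₀/n) / c
Z = ln(0.46/0.21) / 0.406 = ln(2.19) / 0.406 = 0.7841 / 0.406 = 1.931 km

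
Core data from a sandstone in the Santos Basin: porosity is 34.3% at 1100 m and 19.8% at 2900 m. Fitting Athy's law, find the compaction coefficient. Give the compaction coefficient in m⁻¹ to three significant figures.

0.000305 m⁻¹

Working in km (1 km = 1000 m; β in km⁻¹ = β in m⁻¹ × 1000):
Athy: phi(Z) = phi₀ e^(−βZ) ⇒ phi₁/phi₂ = e^{β(Z₂−Z₁)} ⇒ β = ln(phi₁/phi₂)/(Z₂−Z₁)
β = ln(0.343/0.198) / (2.9 − 1.1) = ln(1.732) / 1.8 = 0.5495 / 1.8 = 0.3053 km⁻¹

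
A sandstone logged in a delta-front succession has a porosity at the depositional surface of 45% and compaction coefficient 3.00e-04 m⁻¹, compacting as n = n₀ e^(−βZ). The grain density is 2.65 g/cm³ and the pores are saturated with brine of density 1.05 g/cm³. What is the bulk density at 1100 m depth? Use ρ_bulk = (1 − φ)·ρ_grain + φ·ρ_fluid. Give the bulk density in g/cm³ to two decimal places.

2.13 g/cm³

Working in km (1 km = 1000 m; β in km⁻¹ = β in m⁻¹ × 1000):
Porosity at depth: n = 0.45·exp(−0.3×1.1) = 0.45×0.7189 = 0.3235
Bulk density: ρ_b = (1−n)ρ_g + n·ρ_f = 0.6765×2.65 + 0.3235×1.05
       = 1.793 + 0.340 = 2.132 g/cm³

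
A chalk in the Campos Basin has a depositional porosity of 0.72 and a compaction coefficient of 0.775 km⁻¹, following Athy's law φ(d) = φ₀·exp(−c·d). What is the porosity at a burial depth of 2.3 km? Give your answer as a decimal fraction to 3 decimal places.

φ = φ₀·exp(−c·d) = 0.72 × exp(−0.775 × 2.3) = 0.72 × exp(−1.782)
  = 0.72 × 0.1682 = 0.1211

0.121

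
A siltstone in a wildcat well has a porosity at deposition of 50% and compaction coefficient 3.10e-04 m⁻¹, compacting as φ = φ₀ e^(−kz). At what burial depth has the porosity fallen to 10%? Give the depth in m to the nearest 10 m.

5190 m

Working in km (1 km = 1000 m; k in km⁻¹ = k in m⁻¹ × 1000):
Invert Athy's law: z = ln(φ₀/φ) / k
z = ln(0.5/0.1) / 0.31 = ln(5) / 0.31 = 1.6094 / 0.31 = 5.192 km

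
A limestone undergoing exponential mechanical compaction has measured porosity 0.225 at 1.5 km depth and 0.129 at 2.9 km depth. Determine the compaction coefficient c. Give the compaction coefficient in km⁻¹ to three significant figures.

Athy: φ(d) = φ₀ e^(−cd) ⇒ φ₁/φ₂ = e^{c(d₂−d₁)} ⇒ c = ln(φ₁/φ₂)/(d₂−d₁)
c = ln(0.225/0.129) / (2.9 − 1.5) = ln(1.744) / 1.4 = 0.5563 / 1.4 = 0.3973 km⁻¹

0.397 km⁻¹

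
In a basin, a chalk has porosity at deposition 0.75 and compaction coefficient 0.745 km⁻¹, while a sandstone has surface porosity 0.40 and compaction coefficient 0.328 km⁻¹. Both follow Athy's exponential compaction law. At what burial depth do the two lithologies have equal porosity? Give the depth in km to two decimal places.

Set phi₀ₐ e^(−βₐd) = phi₀ᵦ e^(−βᵦd) ⇒ ln(phi₀ₐ/phi₀ᵦ) = (βₐ − βᵦ)·d
d = ln(0.75/0.4) / (0.745 − 0.328) = 0.6286 / 0.417 = 1.507 km

1.51 km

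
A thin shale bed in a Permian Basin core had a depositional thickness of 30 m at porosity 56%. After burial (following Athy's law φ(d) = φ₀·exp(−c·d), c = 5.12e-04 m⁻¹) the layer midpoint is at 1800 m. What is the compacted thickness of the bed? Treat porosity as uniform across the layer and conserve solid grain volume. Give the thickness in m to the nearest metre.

17 m

Working in km (1 km = 1000 m; c in km⁻¹ = c in m⁻¹ × 1000):
Porosity at 1.8 km: φ = 0.56·exp(−0.512×1.8) = 0.2228
Solid-volume conservation: h(1−φ) = h₀(1−φ₀) ⇒ h = h₀·(1−φ₀)/(1−φ)
h = 0.03 × (1 − 0.56)/(1 − 0.2228) = 0.03 × 0.5661 = 0.0170 km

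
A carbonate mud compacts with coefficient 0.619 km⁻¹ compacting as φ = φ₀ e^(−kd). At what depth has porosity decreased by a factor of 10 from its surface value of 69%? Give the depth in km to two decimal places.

3.72 km

φ/φ₀ = 1/10 ⇒ exp(−k·d) = 1/10 ⇒ d = ln(10) / k
d = 2.3026 / 0.619 = 3.720 km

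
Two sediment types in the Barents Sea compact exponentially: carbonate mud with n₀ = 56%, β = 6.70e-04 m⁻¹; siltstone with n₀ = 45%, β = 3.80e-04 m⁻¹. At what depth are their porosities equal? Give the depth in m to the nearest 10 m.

750 m

Working in km (1 km = 1000 m; β in km⁻¹ = β in m⁻¹ × 1000):
Set n₀ₐ e^(−βₐd) = n₀ᵦ e^(−βᵦd) ⇒ ln(n₀ₐ/n₀ᵦ) = (βₐ − βᵦ)·d
d = ln(0.56/0.45) / (0.67 − 0.38) = 0.2187 / 0.29 = 0.754 km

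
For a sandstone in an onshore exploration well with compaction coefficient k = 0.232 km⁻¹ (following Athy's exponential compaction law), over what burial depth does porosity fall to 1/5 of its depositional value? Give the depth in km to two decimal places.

6.94 km

n/n₀ = 1/5 ⇒ exp(−k·d) = 1/5 ⇒ d = ln(5) / k
d = 1.6094 / 0.232 = 6.937 km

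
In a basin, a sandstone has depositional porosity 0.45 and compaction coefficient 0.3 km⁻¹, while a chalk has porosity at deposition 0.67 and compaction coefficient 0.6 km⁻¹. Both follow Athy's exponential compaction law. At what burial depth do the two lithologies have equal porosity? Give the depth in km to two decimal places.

1.33 km

Set φ₀ₐ e^(−kₐz) = φ₀ᵦ e^(−kᵦz) ⇒ ln(φ₀ₐ/φ₀ᵦ) = (kₐ − kᵦ)·z
z = ln(0.45/0.67) / (0.3 − 0.6) = -0.3980 / -0.3 = 1.327 km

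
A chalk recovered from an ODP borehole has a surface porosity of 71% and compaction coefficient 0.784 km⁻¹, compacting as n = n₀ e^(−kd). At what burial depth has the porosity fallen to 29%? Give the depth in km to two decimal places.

Invert Athy's law: d = ln(n₀/n) / k
d = ln(0.71/0.29) / 0.784 = ln(2.448) / 0.784 = 0.8954 / 0.784 = 1.142 km

1.14 km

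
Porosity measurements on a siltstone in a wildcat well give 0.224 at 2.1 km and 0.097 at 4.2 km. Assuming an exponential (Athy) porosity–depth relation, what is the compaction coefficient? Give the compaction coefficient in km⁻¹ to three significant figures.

Athy: φ(z) = φ₀ e^(−cz) ⇒ φ₁/φ₂ = e^{c(z₂−z₁)} ⇒ c = ln(φ₁/φ₂)/(z₂−z₁)
c = ln(0.224/0.097) / (4.2 − 2.1) = ln(2.309) / 2.1 = 0.8369 / 2.1 = 0.3985 km⁻¹

0.399 km⁻¹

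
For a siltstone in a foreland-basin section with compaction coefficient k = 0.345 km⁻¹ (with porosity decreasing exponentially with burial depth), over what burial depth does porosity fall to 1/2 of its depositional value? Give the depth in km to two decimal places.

phi/phi₀ = 1/2 ⇒ exp(−k·Z) = 1/2 ⇒ Z = ln(2) / k
Z = 0.6931 / 0.345 = 2.009 km

2.01 km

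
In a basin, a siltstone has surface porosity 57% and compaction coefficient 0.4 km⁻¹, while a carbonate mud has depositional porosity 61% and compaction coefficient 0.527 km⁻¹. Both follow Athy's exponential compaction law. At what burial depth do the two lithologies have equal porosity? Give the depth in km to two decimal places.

0.53 km

Set phi₀ₐ e^(−cₐz) = phi₀ᵦ e^(−cᵦz) ⇒ ln(phi₀ₐ/phi₀ᵦ) = (cₐ − cᵦ)·z
z = ln(0.57/0.61) / (0.4 − 0.527) = -0.0678 / -0.127 = 0.534 km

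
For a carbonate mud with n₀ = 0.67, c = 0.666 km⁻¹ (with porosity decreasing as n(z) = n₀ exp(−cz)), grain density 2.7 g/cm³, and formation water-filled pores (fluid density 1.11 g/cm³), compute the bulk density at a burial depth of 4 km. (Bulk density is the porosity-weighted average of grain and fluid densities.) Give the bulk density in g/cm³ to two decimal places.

Porosity at depth: n = 0.67·exp(−0.666×4) = 0.67×0.0697 = 0.0467
Bulk density: ρ_b = (1−n)ρ_g + n·ρ_f = 0.9533×2.7 + 0.0467×1.11
       = 2.574 + 0.052 = 2.626 g/cm³

2.63 g/cm³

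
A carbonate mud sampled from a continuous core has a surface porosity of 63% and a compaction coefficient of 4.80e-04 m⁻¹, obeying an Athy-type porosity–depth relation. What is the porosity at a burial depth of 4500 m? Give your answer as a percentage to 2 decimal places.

7.27%

Working in km (1 km = 1000 m; β in km⁻¹ = β in m⁻¹ × 1000):
phi = phi₀·exp(−β·z) = 0.63 × exp(−0.48 × 4.5) = 0.63 × exp(−2.16)
  = 0.63 × 0.1153 = 0.0727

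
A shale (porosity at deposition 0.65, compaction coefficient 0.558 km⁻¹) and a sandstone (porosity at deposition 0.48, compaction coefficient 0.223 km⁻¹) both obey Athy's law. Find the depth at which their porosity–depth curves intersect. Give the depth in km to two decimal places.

Set n₀ₐ e^(−βₐZ) = n₀ᵦ e^(−βᵦZ) ⇒ ln(n₀ₐ/n₀ᵦ) = (βₐ − βᵦ)·Z
Z = ln(0.65/0.48) / (0.558 − 0.223) = 0.3032 / 0.335 = 0.905 km

0.91 km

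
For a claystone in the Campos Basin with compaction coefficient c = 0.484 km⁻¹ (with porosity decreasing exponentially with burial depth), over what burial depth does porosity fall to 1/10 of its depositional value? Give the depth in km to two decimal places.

phi/phi₀ = 1/10 ⇒ exp(−c·Z) = 1/10 ⇒ Z = ln(10) / c
Z = 2.3026 / 0.484 = 4.757 km

4.76 km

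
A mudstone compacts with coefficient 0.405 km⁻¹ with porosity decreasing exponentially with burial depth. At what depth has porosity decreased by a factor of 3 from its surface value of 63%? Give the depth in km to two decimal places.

n/n₀ = 1/3 ⇒ exp(−c·Z) = 1/3 ⇒ Z = ln(3) / c
Z = 1.0986 / 0.405 = 2.713 km

2.71 km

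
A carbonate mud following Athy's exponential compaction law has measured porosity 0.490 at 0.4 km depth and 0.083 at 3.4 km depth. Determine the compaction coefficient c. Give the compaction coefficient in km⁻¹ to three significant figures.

Athy: φ(d) = φ₀ e^(−cd) ⇒ φ₁/φ₂ = e^{c(d₂−d₁)} ⇒ c = ln(φ₁/φ₂)/(d₂−d₁)
c = ln(0.49/0.083) / (3.4 − 0.4) = ln(5.904) / 3 = 1.7756 / 3 = 0.5919 km⁻¹

0.592 km⁻¹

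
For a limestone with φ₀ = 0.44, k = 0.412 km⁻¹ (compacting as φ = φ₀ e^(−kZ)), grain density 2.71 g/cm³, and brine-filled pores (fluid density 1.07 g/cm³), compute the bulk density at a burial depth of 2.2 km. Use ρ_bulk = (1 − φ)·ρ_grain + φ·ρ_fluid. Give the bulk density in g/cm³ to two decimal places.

2.42 g/cm³

Porosity at depth: φ = 0.44·exp(−0.412×2.2) = 0.44×0.4040 = 0.1777
Bulk density: ρ_b = (1−φ)ρ_g + φ·ρ_f = 0.8223×2.71 + 0.1777×1.07
       = 2.228 + 0.190 = 2.418 g/cm³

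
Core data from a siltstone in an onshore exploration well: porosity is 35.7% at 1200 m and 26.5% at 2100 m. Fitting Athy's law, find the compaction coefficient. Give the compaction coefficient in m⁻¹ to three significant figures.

0.000331 m⁻¹

Working in km (1 km = 1000 m; β in km⁻¹ = β in m⁻¹ × 1000):
Athy: n(Z) = n₀ e^(−βZ) ⇒ n₁/n₂ = e^{β(Z₂−Z₁)} ⇒ β = ln(n₁/n₂)/(Z₂−Z₁)
β = ln(0.357/0.265) / (2.1 − 1.2) = ln(1.347) / 0.9 = 0.2980 / 0.9 = 0.3311 km⁻¹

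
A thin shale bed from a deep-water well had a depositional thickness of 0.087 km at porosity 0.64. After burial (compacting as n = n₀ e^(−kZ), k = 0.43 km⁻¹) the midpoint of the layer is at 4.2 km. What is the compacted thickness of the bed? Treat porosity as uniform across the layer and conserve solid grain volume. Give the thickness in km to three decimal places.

Porosity at 4.2 km: n = 0.64·exp(−0.43×4.2) = 0.1052
Solid-volume conservation: h(1−n) = h₀(1−n₀) ⇒ h = h₀·(1−n₀)/(1−n)
h = 0.087 × (1 − 0.64)/(1 − 0.1052) = 0.087 × 0.4023 = 0.0350 km

0.035 km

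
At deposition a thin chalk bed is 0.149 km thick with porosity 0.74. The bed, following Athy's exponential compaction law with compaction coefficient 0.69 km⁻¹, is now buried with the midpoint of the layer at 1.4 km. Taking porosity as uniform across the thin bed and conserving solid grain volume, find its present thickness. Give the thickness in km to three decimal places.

0.054 km

Porosity at 1.4 km: n = 0.74·exp(−0.69×1.4) = 0.2816
Solid-volume conservation: h(1−n) = h₀(1−n₀) ⇒ h = h₀·(1−n₀)/(1−n)
h = 0.149 × (1 − 0.74)/(1 − 0.2816) = 0.149 × 0.3619 = 0.0539 km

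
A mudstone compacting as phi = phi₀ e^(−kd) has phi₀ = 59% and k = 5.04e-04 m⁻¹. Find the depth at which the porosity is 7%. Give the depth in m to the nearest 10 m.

Working in km (1 km = 1000 m; k in km⁻¹ = k in m⁻¹ × 1000):
Invert Athy's law: d = ln(phi₀/phi) / k
d = ln(0.59/0.07) / 0.504 = ln(8.429) / 0.504 = 2.1316 / 0.504 = 4.229 km

4230 m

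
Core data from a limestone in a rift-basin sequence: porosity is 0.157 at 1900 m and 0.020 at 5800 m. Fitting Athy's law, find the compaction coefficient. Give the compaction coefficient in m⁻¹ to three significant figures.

0.000528 m⁻¹

Working in km (1 km = 1000 m; β in km⁻¹ = β in m⁻¹ × 1000):
Athy: phi(z) = phi₀ e^(−βz) ⇒ phi₁/phi₂ = e^{β(z₂−z₁)} ⇒ β = ln(phi₁/phi₂)/(z₂−z₁)
β = ln(0.157/0.02) / (5.8 − 1.9) = ln(7.85) / 3.9 = 2.0605 / 3.9 = 0.5283 km⁻¹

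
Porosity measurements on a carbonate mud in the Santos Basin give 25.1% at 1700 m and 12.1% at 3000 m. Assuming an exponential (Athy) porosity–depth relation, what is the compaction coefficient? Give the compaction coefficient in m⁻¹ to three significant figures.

0.000561 m⁻¹

Working in km (1 km = 1000 m; k in km⁻¹ = k in m⁻¹ × 1000):
Athy: φ(z) = φ₀ e^(−kz) ⇒ φ₁/φ₂ = e^{k(z₂−z₁)} ⇒ k = ln(φ₁/φ₂)/(z₂−z₁)
k = ln(0.251/0.121) / (3 − 1.7) = ln(2.074) / 1.3 = 0.7297 / 1.3 = 0.5613 km⁻¹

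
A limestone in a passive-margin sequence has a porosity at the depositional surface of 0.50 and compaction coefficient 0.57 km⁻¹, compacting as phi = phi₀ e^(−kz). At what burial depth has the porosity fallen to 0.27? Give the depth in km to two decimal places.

Invert Athy's law: z = ln(phi₀/phi) / k
z = ln(0.5/0.27) / 0.57 = ln(1.852) / 0.57 = 0.6162 / 0.57 = 1.081 km

1.08 km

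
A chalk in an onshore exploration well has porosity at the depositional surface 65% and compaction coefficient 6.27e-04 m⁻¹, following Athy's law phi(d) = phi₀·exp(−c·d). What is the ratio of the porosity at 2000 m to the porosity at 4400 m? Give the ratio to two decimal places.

4.50

Working in km (1 km = 1000 m; c in km⁻¹ = c in m⁻¹ × 1000):
phi(d₁)/phi(d₂) = e^(−c·d₁)/e^(−c·d₂) = e^{c(d₂−d₁)}
= exp(0.627 × 2.4) = exp(1.505) = 4.5033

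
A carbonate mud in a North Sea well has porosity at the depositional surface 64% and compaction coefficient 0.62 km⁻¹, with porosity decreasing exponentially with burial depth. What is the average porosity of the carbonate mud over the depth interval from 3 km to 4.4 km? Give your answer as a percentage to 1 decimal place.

⟨n⟩ = (1/(z₂−z₁)) ∫ n₀ e^(−cz) dz = n₀·(e^(−c·z₁) − e^(−c·z₂)) / (c·(z₂−z₁))
e^(−0.62×3) = 0.1557; e^(−0.62×4.4) = 0.0653
⟨n⟩ = 0.64 × (0.1557 − 0.0653) / (0.62 × 1.4) = 0.64 × 0.1041 = 0.0666

6.7%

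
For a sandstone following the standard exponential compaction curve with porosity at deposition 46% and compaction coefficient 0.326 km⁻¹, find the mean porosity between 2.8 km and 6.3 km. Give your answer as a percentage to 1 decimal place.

⟨n⟩ = (1/(Z₂−Z₁)) ∫ n₀ e^(−βZ) dZ = n₀·(e^(−β·Z₁) − e^(−β·Z₂)) / (β·(Z₂−Z₁))
e^(−0.326×2.8) = 0.4014; e^(−0.326×6.3) = 0.1282
⟨n⟩ = 0.46 × (0.4014 − 0.1282) / (0.326 × 3.5) = 0.46 × 0.2394 = 0.1101

11.0%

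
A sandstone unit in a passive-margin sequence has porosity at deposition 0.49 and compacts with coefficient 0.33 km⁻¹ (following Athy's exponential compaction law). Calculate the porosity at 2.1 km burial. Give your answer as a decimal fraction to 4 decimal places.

n = n₀·exp(−k·Z) = 0.49 × exp(−0.33 × 2.1) = 0.49 × exp(−0.693)
  = 0.49 × 0.5001 = 0.2450

0.2450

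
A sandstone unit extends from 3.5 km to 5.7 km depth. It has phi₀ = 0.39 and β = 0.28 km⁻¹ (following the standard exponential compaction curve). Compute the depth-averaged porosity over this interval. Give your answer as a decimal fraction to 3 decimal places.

⟨phi⟩ = (1/(z₂−z₁)) ∫ phi₀ e^(−βz) dz = phi₀·(e^(−β·z₁) − e^(−β·z₂)) / (β·(z₂−z₁))
e^(−0.28×3.5) = 0.3753; e^(−0.28×5.7) = 0.2027
⟨phi⟩ = 0.39 × (0.3753 − 0.2027) / (0.28 × 2.2) = 0.39 × 0.2802 = 0.1093

0.109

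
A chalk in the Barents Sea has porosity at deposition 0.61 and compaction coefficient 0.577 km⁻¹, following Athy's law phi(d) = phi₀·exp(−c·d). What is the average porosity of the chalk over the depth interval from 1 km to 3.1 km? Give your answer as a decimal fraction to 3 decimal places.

0.199

⟨phi⟩ = (1/(d₂−d₁)) ∫ phi₀ e^(−cd) dd = phi₀·(e^(−c·d₁) − e^(−c·d₂)) / (c·(d₂−d₁))
e^(−0.577×1) = 0.5616; e^(−0.577×3.1) = 0.1672
⟨phi⟩ = 0.61 × (0.5616 − 0.1672) / (0.577 × 2.1) = 0.61 × 0.3255 = 0.1986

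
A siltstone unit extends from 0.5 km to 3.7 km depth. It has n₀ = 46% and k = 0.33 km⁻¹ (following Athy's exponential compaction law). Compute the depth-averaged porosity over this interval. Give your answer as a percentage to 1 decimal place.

24.1%

⟨n⟩ = (1/(z₂−z₁)) ∫ n₀ e^(−kz) dz = n₀·(e^(−k·z₁) − e^(−k·z₂)) / (k·(z₂−z₁))
e^(−0.33×0.5) = 0.8479; e^(−0.33×3.7) = 0.2949
⟨n⟩ = 0.46 × (0.8479 − 0.2949) / (0.33 × 3.2) = 0.46 × 0.5236 = 0.2409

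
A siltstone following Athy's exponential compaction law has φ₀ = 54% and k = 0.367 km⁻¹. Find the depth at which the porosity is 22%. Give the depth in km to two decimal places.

2.45 km

Invert Athy's law: d = ln(φ₀/φ) / k
d = ln(0.54/0.22) / 0.367 = ln(2.455) / 0.367 = 0.8979 / 0.367 = 2.447 km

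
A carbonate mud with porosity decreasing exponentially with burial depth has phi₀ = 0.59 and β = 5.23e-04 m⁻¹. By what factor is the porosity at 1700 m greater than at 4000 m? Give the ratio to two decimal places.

Working in km (1 km = 1000 m; β in km⁻¹ = β in m⁻¹ × 1000):
phi(Z₁)/phi(Z₂) = e^(−β·Z₁)/e^(−β·Z₂) = e^{β(Z₂−Z₁)}
= exp(0.523 × 2.3) = exp(1.203) = 3.3298

3.33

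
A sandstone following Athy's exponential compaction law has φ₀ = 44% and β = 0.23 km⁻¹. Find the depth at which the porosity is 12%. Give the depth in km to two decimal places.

5.65 km

Invert Athy's law: d = ln(φ₀/φ) / β
d = ln(0.44/0.12) / 0.23 = ln(3.667) / 0.23 = 1.2993 / 0.23 = 5.649 km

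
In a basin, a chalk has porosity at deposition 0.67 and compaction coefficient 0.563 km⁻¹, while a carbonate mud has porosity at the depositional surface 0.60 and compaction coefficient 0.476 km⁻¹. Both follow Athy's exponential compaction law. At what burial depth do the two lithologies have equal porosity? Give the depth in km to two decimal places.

Set φ₀ₐ e^(−cₐd) = φ₀ᵦ e^(−cᵦd) ⇒ ln(φ₀ₐ/φ₀ᵦ) = (cₐ − cᵦ)·d
d = ln(0.67/0.6) / (0.563 − 0.476) = 0.1103 / 0.087 = 1.268 km

1.27 km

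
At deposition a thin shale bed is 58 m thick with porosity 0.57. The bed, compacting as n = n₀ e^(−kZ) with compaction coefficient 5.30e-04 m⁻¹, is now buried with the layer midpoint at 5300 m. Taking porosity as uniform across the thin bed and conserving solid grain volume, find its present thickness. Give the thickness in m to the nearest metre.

Working in km (1 km = 1000 m; k in km⁻¹ = k in m⁻¹ × 1000):
Porosity at 5.3 km: n = 0.57·exp(−0.53×5.3) = 0.0344
Solid-volume conservation: h(1−n) = h₀(1−n₀) ⇒ h = h₀·(1−n₀)/(1−n)
h = 0.058 × (1 − 0.57)/(1 − 0.0344) = 0.058 × 0.4453 = 0.0258 km

26 m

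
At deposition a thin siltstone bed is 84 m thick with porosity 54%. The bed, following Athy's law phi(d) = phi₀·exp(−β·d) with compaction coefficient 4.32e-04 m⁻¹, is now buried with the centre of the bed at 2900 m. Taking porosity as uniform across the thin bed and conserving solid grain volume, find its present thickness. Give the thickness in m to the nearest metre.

46 m

Working in km (1 km = 1000 m; β in km⁻¹ = β in m⁻¹ × 1000):
Porosity at 2.9 km: phi = 0.54·exp(−0.432×2.9) = 0.1543
Solid-volume conservation: h(1−phi) = h₀(1−phi₀) ⇒ h = h₀·(1−phi₀)/(1−phi)
h = 0.084 × (1 − 0.54)/(1 − 0.1543) = 0.084 × 0.5439 = 0.0457 km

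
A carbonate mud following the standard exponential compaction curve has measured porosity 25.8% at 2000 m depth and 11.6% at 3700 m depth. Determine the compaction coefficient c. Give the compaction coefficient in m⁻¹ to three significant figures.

0.000470 m⁻¹

Working in km (1 km = 1000 m; c in km⁻¹ = c in m⁻¹ × 1000):
Athy: φ(z) = φ₀ e^(−cz) ⇒ φ₁/φ₂ = e^{c(z₂−z₁)} ⇒ c = ln(φ₁/φ₂)/(z₂−z₁)
c = ln(0.258/0.116) / (3.7 − 2) = ln(2.224) / 1.7 = 0.7994 / 1.7 = 0.4702 km⁻¹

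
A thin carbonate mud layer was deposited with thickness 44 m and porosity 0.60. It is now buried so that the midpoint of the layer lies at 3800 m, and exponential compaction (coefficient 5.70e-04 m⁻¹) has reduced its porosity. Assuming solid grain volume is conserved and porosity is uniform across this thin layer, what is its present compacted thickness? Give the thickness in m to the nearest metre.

Working in km (1 km = 1000 m; k in km⁻¹ = k in m⁻¹ × 1000):
Porosity at 3.8 km: φ = 0.6·exp(−0.57×3.8) = 0.0688
Solid-volume conservation: h(1−φ) = h₀(1−φ₀) ⇒ h = h₀·(1−φ₀)/(1−φ)
h = 0.044 × (1 − 0.6)/(1 − 0.0688) = 0.044 × 0.4295 = 0.0189 km

19 m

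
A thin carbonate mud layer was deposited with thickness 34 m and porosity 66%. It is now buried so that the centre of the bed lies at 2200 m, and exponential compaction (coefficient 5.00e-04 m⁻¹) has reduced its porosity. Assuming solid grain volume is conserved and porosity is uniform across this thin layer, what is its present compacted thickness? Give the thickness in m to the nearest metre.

Working in km (1 km = 1000 m; β in km⁻¹ = β in m⁻¹ × 1000):
Porosity at 2.2 km: n = 0.66·exp(−0.5×2.2) = 0.2197
Solid-volume conservation: h(1−n) = h₀(1−n₀) ⇒ h = h₀·(1−n₀)/(1−n)
h = 0.034 × (1 − 0.66)/(1 − 0.2197) = 0.034 × 0.4357 = 0.0148 km

15 m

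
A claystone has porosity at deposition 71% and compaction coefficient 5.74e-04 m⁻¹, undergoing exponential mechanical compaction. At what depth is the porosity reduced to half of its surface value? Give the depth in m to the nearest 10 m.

Working in km (1 km = 1000 m; β in km⁻¹ = β in m⁻¹ × 1000):
phi/phi₀ = 1/2 ⇒ exp(−β·z) = 1/2 ⇒ z = ln(2) / β
z = 0.6931 / 0.574 = 1.208 km

1210 m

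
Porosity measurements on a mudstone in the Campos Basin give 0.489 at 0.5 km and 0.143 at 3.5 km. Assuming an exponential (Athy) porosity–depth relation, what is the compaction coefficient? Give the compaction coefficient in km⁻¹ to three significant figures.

0.410 km⁻¹

Athy: phi(z) = phi₀ e^(−kz) ⇒ phi₁/phi₂ = e^{k(z₂−z₁)} ⇒ k = ln(phi₁/phi₂)/(z₂−z₁)
k = ln(0.489/0.143) / (3.5 − 0.5) = ln(3.42) / 3 = 1.2295 / 3 = 0.4098 km⁻¹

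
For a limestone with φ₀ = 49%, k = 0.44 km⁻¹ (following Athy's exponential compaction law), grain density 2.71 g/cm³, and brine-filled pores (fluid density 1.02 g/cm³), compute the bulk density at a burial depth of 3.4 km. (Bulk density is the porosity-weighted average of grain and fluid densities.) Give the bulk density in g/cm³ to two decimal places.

2.52 g/cm³

Porosity at depth: φ = 0.49·exp(−0.44×3.4) = 0.49×0.2240 = 0.1098
Bulk density: ρ_b = (1−φ)ρ_g + φ·ρ_f = 0.8902×2.71 + 0.1098×1.02
       = 2.413 + 0.112 = 2.524 g/cm³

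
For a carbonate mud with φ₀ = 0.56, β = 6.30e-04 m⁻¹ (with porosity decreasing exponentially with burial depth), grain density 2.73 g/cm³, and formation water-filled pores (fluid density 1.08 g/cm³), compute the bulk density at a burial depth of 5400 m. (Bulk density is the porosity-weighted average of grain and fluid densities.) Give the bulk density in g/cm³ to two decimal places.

Working in km (1 km = 1000 m; β in km⁻¹ = β in m⁻¹ × 1000):
Porosity at depth: φ = 0.56·exp(−0.63×5.4) = 0.56×0.0333 = 0.0187
Bulk density: ρ_b = (1−φ)ρ_g + φ·ρ_f = 0.9813×2.73 + 0.0187×1.08
       = 2.679 + 0.020 = 2.699 g/cm³

2.70 g/cm³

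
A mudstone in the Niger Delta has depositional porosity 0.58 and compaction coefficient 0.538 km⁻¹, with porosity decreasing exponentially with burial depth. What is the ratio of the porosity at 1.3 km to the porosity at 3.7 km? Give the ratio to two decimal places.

3.64

φ(d₁)/φ(d₂) = e^(−β·d₁)/e^(−β·d₂) = e^{β(d₂−d₁)}
= exp(0.538 × 2.4) = exp(1.291) = 3.6371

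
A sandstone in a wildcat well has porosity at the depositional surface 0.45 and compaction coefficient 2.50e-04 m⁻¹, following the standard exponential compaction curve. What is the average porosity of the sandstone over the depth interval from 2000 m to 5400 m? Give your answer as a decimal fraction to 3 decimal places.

Working in km (1 km = 1000 m; β in km⁻¹ = β in m⁻¹ × 1000):
⟨φ⟩ = (1/(z₂−z₁)) ∫ φ₀ e^(−βz) dz = φ₀·(e^(−β·z₁) − e^(−β·z₂)) / (β·(z₂−z₁))
e^(−0.25×2) = 0.6065; e^(−0.25×5.4) = 0.2592
⟨φ⟩ = 0.45 × (0.6065 − 0.2592) / (0.25 × 3.4) = 0.45 × 0.4086 = 0.1839

0.184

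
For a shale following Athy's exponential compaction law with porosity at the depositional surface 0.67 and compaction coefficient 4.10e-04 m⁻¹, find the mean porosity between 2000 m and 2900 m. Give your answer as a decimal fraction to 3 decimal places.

Working in km (1 km = 1000 m; β in km⁻¹ = β in m⁻¹ × 1000):
⟨phi⟩ = (1/(d₂−d₁)) ∫ phi₀ e^(−βd) dd = phi₀·(e^(−β·d₁) − e^(−β·d₂)) / (β·(d₂−d₁))
e^(−0.41×2) = 0.4404; e^(−0.41×2.9) = 0.3045
⟨phi⟩ = 0.67 × (0.4404 − 0.3045) / (0.41 × 0.9) = 0.67 × 0.3683 = 0.2468

0.247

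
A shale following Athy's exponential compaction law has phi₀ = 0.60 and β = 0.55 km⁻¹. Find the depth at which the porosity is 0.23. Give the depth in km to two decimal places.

Invert Athy's law: z = ln(phi₀/phi) / β
z = ln(0.6/0.23) / 0.55 = ln(2.609) / 0.55 = 0.9589 / 0.55 = 1.743 km

1.74 km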